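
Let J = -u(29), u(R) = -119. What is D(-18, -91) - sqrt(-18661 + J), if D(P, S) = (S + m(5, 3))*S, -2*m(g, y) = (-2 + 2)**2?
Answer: 8281 - I*sqrt(18542) ≈ 8281.0 - 136.17*I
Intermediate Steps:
m(g, y) = 0 (m(g, y) = -(-2 + 2)**2/2 = -1/2*0**2 = -1/2*0 = 0)
D(P, S) = S**2 (D(P, S) = (S + 0)*S = S*S = S**2)
J = 119 (J = -1*(-119) = 119)
D(-18, -91) - sqrt(-18661 + J) = (-91)**2 - sqrt(-18661 + 119) = 8281 - sqrt(-18542) = 8281 - I*sqrt(18542)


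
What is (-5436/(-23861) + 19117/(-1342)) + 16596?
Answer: 530979327727/32021462 ≈ 16582.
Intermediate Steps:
(-5436/(-23861) + 19117/(-1342)) + 16596 = (-5436*(-1/23861) + 19117*(-1/1342)) + 16596 = (5436/23861 - 19117/1342) + 16596 = -448855625/32021462 + 16596 = 530979327727/32021462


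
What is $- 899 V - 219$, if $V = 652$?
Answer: $-586367$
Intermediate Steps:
$- 899 V - 219 = \left(-899\right) 652 - 219 = -586148 - 219 = -586367$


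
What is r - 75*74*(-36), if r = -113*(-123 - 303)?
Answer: 247938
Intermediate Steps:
r = 48138 (r = -113*(-426) = 48138)
r - 75*74*(-36) = 48138 - 75*74*(-36) = 48138 - 5550*(-36) = 48138 + 199800 = 247938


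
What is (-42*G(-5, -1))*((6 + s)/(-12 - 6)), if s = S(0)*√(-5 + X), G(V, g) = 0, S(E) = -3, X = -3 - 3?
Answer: 0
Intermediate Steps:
X = -6
s = -3*I*√11 (s = -3*√(-5 - 6) = -3*I*√11 ≈ -9.9499*I)
(-42*G(-5, -1))*((6 + s)/(-12 - 6)) = (-42*0)*((6 - 3*I*√11)/(-12 - 6)) = 0*((6 - 3*I*√11)/(-18)) = 0*((6 - 3*I*√11)*(-1/18)) = 0*(-⅓ + I*√11/6) = 0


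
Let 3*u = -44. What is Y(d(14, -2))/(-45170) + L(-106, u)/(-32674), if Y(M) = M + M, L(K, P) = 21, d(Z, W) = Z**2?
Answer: -6878389/737942290 ≈ -0.0093210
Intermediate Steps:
u = -44/3 (u = (1/3)*(-44) = -44/3 ≈ -14.667)
Y(M) = 2*M
Y(d(14, -2))/(-45170) + L(-106, u)/(-32674) = (2*14**2)/(-45170) + 21/(-32674) = (2*196)*(-1/45170) + 21*(-1/32674) = 392*(-1/45170) - 21/32674 = -196/22585 - 21/32674 = -6878389/737942290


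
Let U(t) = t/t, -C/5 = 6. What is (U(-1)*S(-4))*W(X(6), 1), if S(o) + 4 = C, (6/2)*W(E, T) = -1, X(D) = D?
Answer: 34/3 ≈ 11.333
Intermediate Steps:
C = -30 (C = -5*6 = -30)
W(E, T) = -⅓ (W(E, T) = (⅓)*(-1) = -⅓)
S(o) = -34 (S(o) = -4 - 30 = -34)
U(t) = 1
(U(-1)*S(-4))*W(X(6), 1) = (1*(-34))*(-⅓) = -34*(-⅓) = 34/3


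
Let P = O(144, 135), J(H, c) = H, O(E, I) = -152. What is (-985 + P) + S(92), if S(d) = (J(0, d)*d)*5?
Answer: -1137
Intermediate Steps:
S(d) = 0 (S(d) = (0*d)*5 = 0*5 = 0)
P = -152
(-985 + P) + S(92) = (-985 - 152) + 0 = -1137 + 0 = -1137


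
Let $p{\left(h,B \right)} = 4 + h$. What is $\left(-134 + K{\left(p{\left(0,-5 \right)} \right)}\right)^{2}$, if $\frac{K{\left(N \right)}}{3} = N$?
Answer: $14884$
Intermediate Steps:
$K{\left(N \right)} = 3 N$
$\left(-134 + K{\left(p{\left(0,-5 \right)} \right)}\right)^{2} = \left(-134 + 3 \left(4 + 0\right)\right)^{2} = \left(-134 + 3 \cdot 4\right)^{2} = \left(-134 + 12\right)^{2} = \left(-122\right)^{2} = 14884$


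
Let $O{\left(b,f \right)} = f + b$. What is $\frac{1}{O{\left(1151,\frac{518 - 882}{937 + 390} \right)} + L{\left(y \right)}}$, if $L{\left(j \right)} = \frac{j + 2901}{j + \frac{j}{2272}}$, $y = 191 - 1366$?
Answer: $\frac{3544118425}{4073104351731} \approx 0.00087013$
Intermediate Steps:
$y = -1175$
$O{\left(b,f \right)} = b + f$
$L{\left(j \right)} = \frac{2272 \left(2901 + j\right)}{2273 j}$ ($L{\left(j \right)} = \frac{2901 + j}{j + j \frac{1}{2272}} = \frac{2901 + j}{j + \frac{j}{2272}} = \frac{2901 + j}{\frac{2273}{2272} j} = \left(2901 + j\right) \frac{2272}{2273 j} = \frac{2272 \left(2901 + j\right)}{2273 j}$)
$\frac{1}{O{\left(1151,\frac{518 - 882}{937 + 390} \right)} + L{\left(y \right)}} = \frac{1}{\left(1151 + \frac{518 - 882}{937 + 390}\right) + \frac{2272 \left(2901 - 1175\right)}{2273 \left(-1175\right)}} = \frac{1}{\left(1151 - \frac{364}{1327}\right) + \frac{2272}{2273} \left(- \frac{1}{1175}\right) 1726} = \frac{1}{\left(1151 - \frac{364}{1327}\right) - \frac{3921472}{2670775}} = \frac{1}{\frac{1527013}{1327} - \frac{3921472}{2670775}} = \frac{1}{\frac{4073104351731}{3544118425}} = \frac{3544118425}{4073104351731}$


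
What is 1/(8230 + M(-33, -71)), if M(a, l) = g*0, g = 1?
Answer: 1/8230 ≈ 0.00012151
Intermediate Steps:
M(a, l) = 0 (M(a, l) = 1*0 = 0)
1/(8230 + M(-33, -71)) = 1/(8230 + 0) = 1/8230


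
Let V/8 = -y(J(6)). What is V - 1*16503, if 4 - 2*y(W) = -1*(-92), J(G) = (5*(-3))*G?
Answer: -16151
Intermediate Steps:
J(G) = -15*G
y(W) = -44 (y(W) = 2 - (-1)*(-92)/2 = 2 - ½*92 = 2 - 46 = -44)
V = 352 (V = 8*(-1*(-44)) = 8*44 = 352)
V - 1*16503 = 352 - 1*16503 = 352 - 16503 = -16151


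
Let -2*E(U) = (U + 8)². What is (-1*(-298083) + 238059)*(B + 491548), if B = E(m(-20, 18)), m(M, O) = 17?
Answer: 263371983441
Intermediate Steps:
E(U) = -(8 + U)²/2 (E(U) = -(U + 8)²/2 = -(8 + U)²/2)
B = -625/2 (B = -(8 + 17)²/2 = -½*25² = -½*625 = -625/2 ≈ -312.50)
(-1*(-298083) + 238059)*(B + 491548) = (-1*(-298083) + 238059)*(-625/2 + 491548) = (298083 + 238059)*(982471/2) = 536142*(982471/2) = 263371983441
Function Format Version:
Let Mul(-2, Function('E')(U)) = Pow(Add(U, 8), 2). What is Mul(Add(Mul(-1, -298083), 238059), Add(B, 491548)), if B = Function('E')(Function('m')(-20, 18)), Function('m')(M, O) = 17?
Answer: 263371983441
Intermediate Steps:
Function('E')(U) = Mul(Rational(-1, 2), Pow(Add(8, U), 2)) (Function('E')(U) = Mul(Rational(-1, 2), Pow(Add(U, 8), 2)) = Mul(Rational(-1, 2), Pow(Add(8, U), 2)))
B = Rational(-625, 2) (B = Mul(Rational(-1, 2), Pow(Add(8, 17), 2)) = Mul(Rational(-1, 2), Pow(25, 2)) = Mul(Rational(-1, 2), 625) = Rational(-625, 2) ≈ -312.50)
Mul(Add(Mul(-1, -298083), 238059), Add(B, 491548)) = Mul(Add(Mul(-1, -298083), 238059), Add(Rational(-625, 2), 491548)) = Mul(Add(298083, 238059), Rational(982471, 2)) = Mul(536142, Rational(982471, 2)) = 263371983441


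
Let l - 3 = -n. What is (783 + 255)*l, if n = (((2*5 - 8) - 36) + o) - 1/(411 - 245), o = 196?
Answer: -13697967/83 ≈ -1.6504e+5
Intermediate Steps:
n = 26891/166 (n = (((2*5 - 8) - 36) + 196) - 1/(411 - 245) = (((10 - 8) - 36) + 196) - 1/166 = ((2 - 36) + 196) - 1*1/166 = (-34 + 196) - 1/166 = 162 - 1/166 = 26891/166 ≈ 161.99)
l = -26393/166 (l = 3 - 1*26891/166 = 3 - 26891/166 = -26393/166 ≈ -158.99)
(783 + 255)*l = (783 + 255)*(-26393/166) = 1038*(-26393/166) = -13697967/83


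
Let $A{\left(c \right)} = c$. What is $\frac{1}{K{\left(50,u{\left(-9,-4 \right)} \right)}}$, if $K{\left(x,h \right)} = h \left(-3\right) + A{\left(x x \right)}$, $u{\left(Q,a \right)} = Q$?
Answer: $\frac{1}{2527} \approx 0.00039573$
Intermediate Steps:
$K{\left(x,h \right)} = x^{2} - 3 h$ ($K{\left(x,h \right)} = h \left(-3\right) + x x = - 3 h + x^{2} = x^{2} - 3 h$)
$\frac{1}{K{\left(50,u{\left(-9,-4 \right)} \right)}} = \frac{1}{50^{2} - -27} = \frac{1}{2500 + 27} = \frac{1}{2527}$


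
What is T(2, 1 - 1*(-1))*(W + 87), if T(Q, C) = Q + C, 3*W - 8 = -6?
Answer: 1052/3 ≈ 350.67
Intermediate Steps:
W = ⅔ (W = 8/3 + (⅓)*(-6) = 8/3 - 2 = ⅔ ≈ 0.66667)
T(Q, C) = C + Q
T(2, 1 - 1*(-1))*(W + 87) = ((1 - 1*(-1)) + 2)*(⅔ + 87) = ((1 + 1) + 2)*(263/3) = (2 + 2)*(263/3) = 4*(263/3) = 1052/3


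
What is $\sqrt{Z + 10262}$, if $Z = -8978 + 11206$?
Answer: $\sqrt{12490} \approx 111.76$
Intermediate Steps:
$Z = 2228$
$\sqrt{Z + 10262} = \sqrt{2228 + 10262} = \sqrt{12490}$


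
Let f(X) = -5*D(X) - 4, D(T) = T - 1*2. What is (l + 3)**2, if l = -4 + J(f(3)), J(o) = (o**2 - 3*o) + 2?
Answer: 11881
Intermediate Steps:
D(T) = -2 + T (D(T) = T - 2 = -2 + T)
f(X) = 6 - 5*X (f(X) = -5*(-2 + X) - 4 = (10 - 5*X) - 4 = 6 - 5*X)
J(o) = 2 + o**2 - 3*o
l = 106 (l = -4 + (2 + (6 - 5*3)**2 - 3*(6 - 5*3)) = -4 + (2 + (6 - 15)**2 - 3*(6 - 15)) = -4 + (2 + (-9)**2 - 3*(-9)) = -4 + (2 + 81 + 27) = -4 + 110 = 106)
(l + 3)**2 = (106 + 3)**2 = 109**2 = 11881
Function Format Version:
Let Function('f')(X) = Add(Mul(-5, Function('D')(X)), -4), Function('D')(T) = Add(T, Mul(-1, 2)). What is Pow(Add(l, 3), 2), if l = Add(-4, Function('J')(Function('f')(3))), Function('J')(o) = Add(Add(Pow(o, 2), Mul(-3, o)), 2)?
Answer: 11881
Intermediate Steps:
Function('D')(T) = Add(-2, T) (Function('D')(T) = Add(T, -2) = Add(-2, T))
Function('f')(X) = Add(6, Mul(-5, X)) (Function('f')(X) = Add(Mul(-5, Add(-2, X)), -4) = Add(Add(10, Mul(-5, X)), -4) = Add(6, Mul(-5, X)))
Function('J')(o) = Add(2, Pow(o, 2), Mul(-3, o))
l = 106 (l = Add(-4, Add(2, Pow(Add(6, Mul(-5, 3)), 2), Mul(-3, Add(6, Mul(-5, 3))))) = Add(-4, Add(2, Pow(Add(6, -15), 2), Mul(-3, Add(6, -15)))) = Add(-4, Add(2, Pow(-9, 2), Mul(-3, -9))) = Add(-4, Add(2, 81, 27)) = Add(-4, 110) = 106)
Pow(Add(l, 3), 2) = Pow(Add(106, 3), 2) = Pow(109, 2) = 11881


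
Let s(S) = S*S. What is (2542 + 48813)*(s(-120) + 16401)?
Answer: 1581785355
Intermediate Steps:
s(S) = S²
(2542 + 48813)*(s(-120) + 16401) = (2542 + 48813)*((-120)² + 16401) = 51355*(14400 + 16401) = 51355*30801 = 1581785355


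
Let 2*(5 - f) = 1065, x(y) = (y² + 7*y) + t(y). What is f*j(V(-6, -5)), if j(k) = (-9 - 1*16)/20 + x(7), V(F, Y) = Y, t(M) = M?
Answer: -437825/8 ≈ -54728.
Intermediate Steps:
x(y) = y² + 8*y (x(y) = (y² + 7*y) + y = y² + 8*y)
f = -1055/2 (f = 5 - ½*1065 = 5 - 1065/2 = -1055/2 ≈ -527.50)
j(k) = 415/4 (j(k) = (-9 - 1*16)/20 + 7*(8 + 7) = (-9 - 16)*(1/20) + 7*15 = -25*1/20 + 105 = -5/4 + 105 = 415/4)
f*j(V(-6, -5)) = -1055/2*415/4 = -437825/8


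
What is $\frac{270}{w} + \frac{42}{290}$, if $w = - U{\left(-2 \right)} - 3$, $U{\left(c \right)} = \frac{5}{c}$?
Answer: $- \frac{78279}{145} \approx -539.86$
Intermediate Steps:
$w = - \frac{1}{2}$ ($w = - \frac{5}{-2} - 3 = - \frac{5 \left(-1\right)}{2} - 3 = \left(-1\right) \left(- \frac{5}{2}\right) - 3 = \frac{5}{2} - 3 = - \frac{1}{2} \approx -0.5$)
$\frac{270}{w} + \frac{42}{290} = \frac{270}{- \frac{1}{2}} + \frac{42}{290} = 270 \left(-2\right) + 42 \cdot \frac{1}{290} = -540 + \frac{21}{145} = - \frac{78279}{145}$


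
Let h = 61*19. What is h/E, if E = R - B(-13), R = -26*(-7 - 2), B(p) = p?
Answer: 61/13 ≈ 4.6923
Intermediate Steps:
h = 1159
R = 234 (R = -26*(-9) = 234)
E = 247 (E = 234 - 1*(-13) = 234 + 13 = 247)
h/E = 1159/247 = 1159*(1/247) = 61/13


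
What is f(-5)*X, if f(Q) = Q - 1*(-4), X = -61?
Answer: 61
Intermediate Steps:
f(Q) = 4 + Q (f(Q) = Q + 4 = 4 + Q)
f(-5)*X = (4 - 5)*(-61) = -1*(-61) = 61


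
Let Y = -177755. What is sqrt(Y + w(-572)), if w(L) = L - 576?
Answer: I*sqrt(178903) ≈ 422.97*I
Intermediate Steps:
w(L) = -576 + L
sqrt(Y + w(-572)) = sqrt(-177755 + (-576 - 572)) = sqrt(-177755 - 1148) = sqrt(-178903) = I*sqrt(178903)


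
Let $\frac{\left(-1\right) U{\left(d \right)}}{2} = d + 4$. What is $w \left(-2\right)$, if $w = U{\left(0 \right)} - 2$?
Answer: $20$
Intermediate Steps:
$U{\left(d \right)} = -8 - 2 d$ ($U{\left(d \right)} = - 2 \left(d + 4\right) = - 2 \left(4 + d\right) = -8 - 2 d$)
$w = -10$ ($w = \left(-8 - 0\right) - 2 = \left(-8 + 0\right) - 2 = -8 - 2 = -10$)
$w \left(-2\right) = \left(-10\right) \left(-2\right) = 20$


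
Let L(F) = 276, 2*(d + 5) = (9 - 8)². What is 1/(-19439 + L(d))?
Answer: -1/19163 ≈ -5.2184e-5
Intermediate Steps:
d = -9/2 (d = -5 + (9 - 8)²/2 = -5 + (½)*1² = -5 + (½)*1 = -5 + ½ = -9/2 ≈ -4.5000)
1/(-19439 + L(d)) = 1/(-19439 + 276) = 1/(-19163) = -1/19163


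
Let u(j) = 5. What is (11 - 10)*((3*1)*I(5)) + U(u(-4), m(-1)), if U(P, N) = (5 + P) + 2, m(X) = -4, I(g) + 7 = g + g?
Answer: 21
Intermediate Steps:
I(g) = -7 + 2*g (I(g) = -7 + (g + g) = -7 + 2*g)
U(P, N) = 7 + P
(11 - 10)*((3*1)*I(5)) + U(u(-4), m(-1)) = (11 - 10)*((3*1)*(-7 + 2*5)) + (7 + 5) = 1*(3*(-7 + 10)) + 12 = 1*(3*3) + 12 = 1*9 + 12 = 9 + 12 = 21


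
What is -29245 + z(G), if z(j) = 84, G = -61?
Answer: -29161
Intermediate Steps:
-29245 + z(G) = -29245 + 84 = -29161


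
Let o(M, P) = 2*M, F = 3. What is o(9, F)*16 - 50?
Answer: 238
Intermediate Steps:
o(9, F)*16 - 50 = (2*9)*16 - 50 = 18*16 - 50 = 288 - 50 = 238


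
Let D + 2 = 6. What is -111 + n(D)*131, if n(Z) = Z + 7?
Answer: 1330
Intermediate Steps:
D = 4 (D = -2 + 6 = 4)
n(Z) = 7 + Z
-111 + n(D)*131 = -111 + (7 + 4)*131 = -111 + 11*131 = -111 + 1441 = 1330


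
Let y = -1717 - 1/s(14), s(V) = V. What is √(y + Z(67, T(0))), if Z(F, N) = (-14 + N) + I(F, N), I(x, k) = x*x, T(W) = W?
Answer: √540554/14 ≈ 52.516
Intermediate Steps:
I(x, k) = x²
Z(F, N) = -14 + N + F² (Z(F, N) = (-14 + N) + F² = -14 + N + F²)
y = -24039/14 (y = -1717 - 1/14 = -24039/14 ≈ -1717.1)
√(y + Z(67, T(0))) = √(-24039/14 + (-14 + 0 + 67²)) = √(-24039/14 + (-14 + 0 + 4489)) = √(-24039/14 + 4475) = √(38611/14) = √540554/14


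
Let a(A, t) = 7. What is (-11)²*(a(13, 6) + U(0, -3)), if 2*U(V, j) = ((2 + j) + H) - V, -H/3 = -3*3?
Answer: 2420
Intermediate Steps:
H = 27 (H = -(-9)*3 = -3*(-9) = 27)
U(V, j) = 29/2 + j/2 - V/2 (U(V, j) = (((2 + j) + 27) - V)/2 = ((29 + j) - V)/2 = (29 + j - V)/2 = 29/2 + j/2 - V/2)
(-11)²*(a(13, 6) + U(0, -3)) = (-11)²*(7 + (29/2 + (½)*(-3) - ½*0)) = 121*(7 + (29/2 - 3/2 + 0)) = 121*(7 + 13) = 121*20 = 2420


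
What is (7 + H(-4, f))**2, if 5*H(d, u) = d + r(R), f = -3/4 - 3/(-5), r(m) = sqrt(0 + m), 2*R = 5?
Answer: (62 + sqrt(10))**2/100 ≈ 42.461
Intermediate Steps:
R = 5/2 (R = (1/2)*5 = 5/2 ≈ 2.5000)
r(m) = sqrt(m)
f = -3/20 (f = -3*1/4 - 3*(-1/5) = -3/4 + 3/5 = -3/20 ≈ -0.15000)
H(d, u) = d/5 + sqrt(10)/10 (H(d, u) = (d + sqrt(5/2))/5 = (d + sqrt(10)/2)/5 = d/5 + sqrt(10)/10)
(7 + H(-4, f))**2 = (7 + ((1/5)*(-4) + sqrt(10)/10))**2 = (7 + (-4/5 + sqrt(10)/10))**2 = (31/5 + sqrt(10)/10)**2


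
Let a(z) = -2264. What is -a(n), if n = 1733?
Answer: 2264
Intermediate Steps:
-a(n) = -1*(-2264) = 2264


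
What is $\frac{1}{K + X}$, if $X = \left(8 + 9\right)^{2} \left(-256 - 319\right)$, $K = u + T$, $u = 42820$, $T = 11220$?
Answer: $- \frac{1}{112135} \approx -8.9178 \cdot 10^{-6}$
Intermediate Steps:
$K = 54040$ ($K = 42820 + 11220 = 54040$)
$X = -166175$ ($X = 17^{2} \left(-575\right) = 289 \left(-575\right) = -166175$)
$\frac{1}{K + X} = \frac{1}{54040 - 166175} = \frac{1}{-112135} = - \frac{1}{112135}$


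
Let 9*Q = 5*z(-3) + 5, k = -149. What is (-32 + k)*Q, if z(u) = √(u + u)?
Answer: -905/9 - 905*I*√6/9 ≈ -100.56 - 246.31*I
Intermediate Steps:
z(u) = √2*√u (z(u) = √(2*u) = √2*√u)
Q = 5/9 + 5*I*√6/9 (Q = (5*(√2*√(-3)) + 5)/9 = (5*(√2*(I*√3)) + 5)/9 = (5*(I*√6) + 5)/9 = (5*I*√6 + 5)/9 = (5 + 5*I*√6)/9 = 5/9 + 5*I*√6/9 ≈ 0.55556 + 1.3608*I)
(-32 + k)*Q = (-32 - 149)*(5/9 + 5*I*√6/9) = -181*(5/9 + 5*I*√6/9) = -905/9 - 905*I*√6/9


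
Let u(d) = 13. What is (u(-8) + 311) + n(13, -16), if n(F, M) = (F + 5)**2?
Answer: 648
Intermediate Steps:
n(F, M) = (5 + F)**2
(u(-8) + 311) + n(13, -16) = (13 + 311) + (5 + 13)**2 = 324 + 18**2 = 324 + 324 = 648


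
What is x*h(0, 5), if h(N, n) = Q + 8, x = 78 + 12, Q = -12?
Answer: -360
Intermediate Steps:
x = 90
h(N, n) = -4 (h(N, n) = -12 + 8 = -4)
x*h(0, 5) = 90*(-4) = -360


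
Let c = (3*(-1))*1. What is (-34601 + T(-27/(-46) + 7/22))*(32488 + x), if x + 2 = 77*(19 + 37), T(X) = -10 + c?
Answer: -1273725972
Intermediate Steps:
c = -3 (c = -3*1 = -3)
T(X) = -13 (T(X) = -10 - 3 = -13)
x = 4310 (x = -2 + 77*(19 + 37) = -2 + 77*56 = -2 + 4312 = 4310)
(-34601 + T(-27/(-46) + 7/22))*(32488 + x) = (-34601 - 13)*(32488 + 4310) = -34614*36798 = -1273725972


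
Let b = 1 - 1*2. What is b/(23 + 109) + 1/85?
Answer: 47/11220 ≈ 0.0041889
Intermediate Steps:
b = -1 (b = 1 - 2 = -1)
b/(23 + 109) + 1/85 = -1/(23 + 109) + 1/85 = -1/132 + 1/85 = 47/11220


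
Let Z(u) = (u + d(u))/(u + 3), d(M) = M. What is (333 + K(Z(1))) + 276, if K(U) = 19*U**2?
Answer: 2455/4 ≈ 613.75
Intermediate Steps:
Z(u) = 2*u/(3 + u) (Z(u) = (u + u)/(u + 3) = (2*u)/(3 + u) = 2*u/(3 + u))
(333 + K(Z(1))) + 276 = (333 + 19*(2*1/(3 + 1))**2) + 276 = (333 + 19*(2*1/4)**2) + 276 = (333 + 19*(2*1*(1/4))**2) + 276 = (333 + 19*(1/2)**2) + 276 = (333 + 19*(1/4)) + 276 = (333 + 19/4) + 276 = 1351/4 + 276 = 2455/4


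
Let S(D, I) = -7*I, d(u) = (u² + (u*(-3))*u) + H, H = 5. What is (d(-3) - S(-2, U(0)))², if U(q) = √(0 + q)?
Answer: 169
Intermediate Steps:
d(u) = 5 - 2*u² (d(u) = (u² + (u*(-3))*u) + 5 = (u² + (-3*u)*u) + 5 = (u² - 3*u²) + 5 = -2*u² + 5 = 5 - 2*u²)
U(q) = √q
(d(-3) - S(-2, U(0)))² = ((5 - 2*(-3)²) - (-7)*√0)² = ((5 - 2*9) - (-7)*0)² = ((5 - 18) - 1*0)² = (-13 + 0)² = (-13)² = 169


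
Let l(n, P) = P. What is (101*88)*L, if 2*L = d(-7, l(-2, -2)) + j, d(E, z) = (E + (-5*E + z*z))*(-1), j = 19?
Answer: -57772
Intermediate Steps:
d(E, z) = -z**2 + 4*E (d(E, z) = (E + (-5*E + z**2))*(-1) = (E + (z**2 - 5*E))*(-1) = (z**2 - 4*E)*(-1) = -z**2 + 4*E)
L = -13/2 (L = ((-1*(-2)**2 + 4*(-7)) + 19)/2 = ((-1*4 - 28) + 19)/2 = ((-4 - 28) + 19)/2 = (-32 + 19)/2 = (1/2)*(-13) = -13/2 ≈ -6.5000)
(101*88)*L = (101*88)*(-13/2) = 8888*(-13/2) = -57772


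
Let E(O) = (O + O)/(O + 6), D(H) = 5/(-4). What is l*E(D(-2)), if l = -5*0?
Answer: 0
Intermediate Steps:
D(H) = -5/4 (D(H) = 5*(-¼) = -5/4)
l = 0
E(O) = 2*O/(6 + O) (E(O) = (2*O)/(6 + O) = 2*O/(6 + O))
l*E(D(-2)) = 0*(2*(-5/4)/(6 - 5/4)) = 0*(2*(-5/4)/(19/4)) = 0*(2*(-5/4)*(4/19)) = 0*(-10/19) = 0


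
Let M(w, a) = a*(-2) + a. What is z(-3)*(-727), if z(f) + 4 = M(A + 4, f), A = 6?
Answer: 727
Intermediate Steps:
M(w, a) = -a (M(w, a) = -2*a + a = -a)
z(f) = -4 - f
z(-3)*(-727) = (-4 - 1*(-3))*(-727) = (-4 + 3)*(-727) = -1*(-727) = 727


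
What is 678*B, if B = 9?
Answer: 6102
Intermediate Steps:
678*B = 678*9 = 6102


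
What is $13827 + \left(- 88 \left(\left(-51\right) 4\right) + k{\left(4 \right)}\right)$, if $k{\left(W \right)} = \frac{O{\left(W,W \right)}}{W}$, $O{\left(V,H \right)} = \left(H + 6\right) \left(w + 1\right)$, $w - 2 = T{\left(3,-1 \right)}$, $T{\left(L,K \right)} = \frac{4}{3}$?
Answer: $\frac{190739}{6} \approx 31790.0$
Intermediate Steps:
$T{\left(L,K \right)} = \frac{4}{3}$ ($T{\left(L,K \right)} = 4 \cdot \frac{1}{3} = \frac{4}{3}$)
$w = \frac{10}{3}$ ($w = 2 + \frac{4}{3} = \frac{10}{3} \approx 3.3333$)
$O{\left(V,H \right)} = 26 + \frac{13 H}{3}$ ($O{\left(V,H \right)} = \left(H + 6\right) \left(\frac{10}{3} + 1\right) = \left(6 + H\right) \frac{13}{3} = 26 + \frac{13 H}{3}$)
$k{\left(W \right)} = \frac{26 + \frac{13 W}{3}}{W}$
$13827 + \left(- 88 \left(\left(-51\right) 4\right) + k{\left(4 \right)}\right) = 13827 - \left(- \frac{13}{3} - \frac{13}{2} + 88 \left(-51\right) 4\right) = 13827 + \left(\left(-88\right) \left(-204\right) + \left(\frac{13}{3} + 26 \cdot \frac{1}{4}\right)\right) = 13827 + \left(17952 + \left(\frac{13}{3} + \frac{13}{2}\right)\right) = 13827 + \left(17952 + \frac{65}{6}\right) = 13827 + \frac{107777}{6} = \frac{190739}{6}$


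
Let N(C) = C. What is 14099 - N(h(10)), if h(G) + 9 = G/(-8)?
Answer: 56437/4 ≈ 14109.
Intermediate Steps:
h(G) = -9 - G/8 (h(G) = -9 + G/(-8) = -9 + G*(-1/8) = -9 - G/8)
14099 - N(h(10)) = 14099 - (-9 - 1/8*10) = 14099 - (-9 - 5/4) = 14099 - 1*(-41/4) = 14099 + 41/4 = 56437/4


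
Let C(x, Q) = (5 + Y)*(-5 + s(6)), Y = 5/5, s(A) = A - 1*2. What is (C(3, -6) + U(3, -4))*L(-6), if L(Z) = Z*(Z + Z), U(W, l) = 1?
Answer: -360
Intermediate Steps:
L(Z) = 2*Z² (L(Z) = Z*(2*Z) = 2*Z²)
s(A) = -2 + A (s(A) = A - 2 = -2 + A)
Y = 1 (Y = 5*(⅕) = 1)
C(x, Q) = -6 (C(x, Q) = (5 + 1)*(-5 + (-2 + 6)) = 6*(-5 + 4) = 6*(-1) = -6)
(C(3, -6) + U(3, -4))*L(-6) = (-6 + 1)*(2*(-6)²) = -10*36 = -5*72 = -360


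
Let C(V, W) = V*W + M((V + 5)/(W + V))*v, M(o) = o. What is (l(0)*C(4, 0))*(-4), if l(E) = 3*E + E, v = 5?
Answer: 0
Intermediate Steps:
C(V, W) = V*W + 5*(5 + V)/(V + W) (C(V, W) = V*W + ((V + 5)/(W + V))*5 = V*W + ((5 + V)/(V + W))*5 = V*W + 5*(5 + V)/(V + W))
l(E) = 4*E
(l(0)*C(4, 0))*(-4) = ((4*0)*((25 + 5*4 + 4*0*(4 + 0))/(4 + 0)))*(-4) = (0*((25 + 20 + 4*0*4)/4))*(-4) = (0*((25 + 20 + 0)/4))*(-4) = (0*((¼)*45))*(-4) = (0*(45/4))*(-4) = 0*(-4) = 0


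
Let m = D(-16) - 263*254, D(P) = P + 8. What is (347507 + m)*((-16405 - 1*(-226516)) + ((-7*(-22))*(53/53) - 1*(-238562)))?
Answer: 125984392419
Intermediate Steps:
D(P) = 8 + P
m = -66810 (m = (8 - 16) - 263*254 = -8 - 66802 = -66810)
(347507 + m)*((-16405 - 1*(-226516)) + ((-7*(-22))*(53/53) - 1*(-238562))) = (347507 - 66810)*((-16405 - 1*(-226516)) + ((-7*(-22))*(53/53) - 1*(-238562))) = 280697*((-16405 + 226516) + (154*(53*(1/53)) + 238562)) = 280697*(210111 + (154*1 + 238562)) = 280697*(210111 + (154 + 238562)) = 280697*(210111 + 238716) = 280697*448827 = 125984392419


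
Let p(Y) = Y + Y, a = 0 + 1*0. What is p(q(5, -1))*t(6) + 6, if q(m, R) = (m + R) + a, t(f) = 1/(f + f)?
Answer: 20/3 ≈ 6.6667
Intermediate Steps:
t(f) = 1/(2*f)
a = 0 (a = 0 + 0 = 0)
q(m, R) = R + m (q(m, R) = (m + R) + 0 = (R + m) + 0 = R + m)
p(Y) = 2*Y
p(q(5, -1))*t(6) + 6 = (2*(-1 + 5))*((1/2)/6) + 6 = (2*4)*((1/2)*(1/6)) + 6 = 8*(1/12) + 6 = 2/3 + 6 = 20/3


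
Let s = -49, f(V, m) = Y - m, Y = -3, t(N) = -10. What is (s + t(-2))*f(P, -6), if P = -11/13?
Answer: -177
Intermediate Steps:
P = -11/13 (P = -11*1/13 = -11/13 ≈ -0.84615)
f(V, m) = -3 - m
(s + t(-2))*f(P, -6) = (-49 - 10)*(-3 - 1*(-6)) = -59*(-3 + 6) = -59*3 = -177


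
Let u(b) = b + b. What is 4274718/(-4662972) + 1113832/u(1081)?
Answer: 432043790699/840112122 ≈ 514.27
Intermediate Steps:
u(b) = 2*b
4274718/(-4662972) + 1113832/u(1081) = 4274718/(-4662972) + 1113832/((2*1081)) = 4274718*(-1/4662972) + 1113832/2162 = -712453/777162 + 1113832*(1/2162) = -712453/777162 + 556916/1081 = 432043790699/840112122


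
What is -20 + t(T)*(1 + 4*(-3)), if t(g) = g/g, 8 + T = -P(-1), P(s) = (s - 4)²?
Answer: -31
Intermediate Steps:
P(s) = (-4 + s)²
T = -33 (T = -8 - (-4 - 1)² = -8 - 1*(-5)² = -8 - 1*25 = -8 - 25 = -33)
t(g) = 1
-20 + t(T)*(1 + 4*(-3)) = -20 + 1*(1 + 4*(-3)) = -20 + 1*(1 - 12) = -20 + 1*(-11) = -20 - 11 = -31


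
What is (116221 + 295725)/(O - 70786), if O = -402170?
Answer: -205973/236478 ≈ -0.87100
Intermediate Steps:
(116221 + 295725)/(O - 70786) = (116221 + 295725)/(-402170 - 70786) = 411946/(-472956) = 411946*(-1/472956) = -205973/236478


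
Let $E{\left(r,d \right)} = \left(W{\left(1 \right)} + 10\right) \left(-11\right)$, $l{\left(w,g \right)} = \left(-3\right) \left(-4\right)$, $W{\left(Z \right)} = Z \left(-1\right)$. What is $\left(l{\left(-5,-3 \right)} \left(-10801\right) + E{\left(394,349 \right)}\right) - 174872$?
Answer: $-304583$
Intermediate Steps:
$W{\left(Z \right)} = - Z$
$l{\left(w,g \right)} = 12$
$E{\left(r,d \right)} = -99$ ($E{\left(r,d \right)} = \left(\left(-1\right) 1 + 10\right) \left(-11\right) = \left(-1 + 10\right) \left(-11\right) = 9 \left(-11\right) = -99$)
$\left(l{\left(-5,-3 \right)} \left(-10801\right) + E{\left(394,349 \right)}\right) - 174872 = \left(12 \left(-10801\right) - 99\right) - 174872 = \left(-129612 - 99\right) - 174872 = -129711 - 174872 = -304583$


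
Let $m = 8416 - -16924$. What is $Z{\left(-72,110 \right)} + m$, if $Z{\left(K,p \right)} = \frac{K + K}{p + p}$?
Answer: $\frac{1393664}{55} \approx 25339.0$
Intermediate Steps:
$Z{\left(K,p \right)} = \frac{K}{p}$ ($Z{\left(K,p \right)} = \frac{2 K}{2 p} = 2 K \frac{1}{2 p} = \frac{K}{p}$)
$m = 25340$ ($m = 8416 + 16924 = 25340$)
$Z{\left(-72,110 \right)} + m = - \frac{72}{110} + 25340 = \left(-72\right) \frac{1}{110} + 25340 = - \frac{36}{55} + 25340 = \frac{1393664}{55}$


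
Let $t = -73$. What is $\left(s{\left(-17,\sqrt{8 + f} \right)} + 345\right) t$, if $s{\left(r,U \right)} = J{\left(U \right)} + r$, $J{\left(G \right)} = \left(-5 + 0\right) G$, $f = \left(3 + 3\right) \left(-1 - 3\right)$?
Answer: $-23944 + 1460 i \approx -23944.0 + 1460.0 i$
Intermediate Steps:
$f = -24$ ($f = 6 \left(-4\right) = -24$)
$J{\left(G \right)} = - 5 G$
$s{\left(r,U \right)} = r - 5 U$ ($s{\left(r,U \right)} = - 5 U + r = r - 5 U$)
$\left(s{\left(-17,\sqrt{8 + f} \right)} + 345\right) t = \left(\left(-17 - 5 \sqrt{8 - 24}\right) + 345\right) \left(-73\right) = \left(\left(-17 - 5 \sqrt{-16}\right) + 345\right) \left(-73\right) = \left(\left(-17 - 5 \cdot 4 i\right) + 345\right) \left(-73\right) = \left(\left(-17 - 20 i\right) + 345\right) \left(-73\right) = \left(328 - 20 i\right) \left(-73\right) = -23944 + 1460 i$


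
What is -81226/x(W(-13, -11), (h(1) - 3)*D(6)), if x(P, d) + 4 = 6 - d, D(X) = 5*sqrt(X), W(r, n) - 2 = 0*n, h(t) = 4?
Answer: 81226/73 + 203065*sqrt(6)/73 ≈ 7926.5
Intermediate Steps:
W(r, n) = 2 (W(r, n) = 2 + 0*n = 2 + 0 = 2)
x(P, d) = 2 - d (x(P, d) = -4 + (6 - d) = 2 - d)
-81226/x(W(-13, -11), (h(1) - 3)*D(6)) = -81226/(2 - (4 - 3)*5*sqrt(6)) = -81226/(2 - 5*sqrt(6))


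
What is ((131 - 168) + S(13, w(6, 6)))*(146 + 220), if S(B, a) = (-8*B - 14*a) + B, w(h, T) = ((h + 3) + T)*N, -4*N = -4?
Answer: -123708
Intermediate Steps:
N = 1 (N = -1/4*(-4) = 1)
w(h, T) = 3 + T + h (w(h, T) = ((h + 3) + T)*1 = ((3 + h) + T)*1 = (3 + T + h)*1 = 3 + T + h)
S(B, a) = -14*a - 7*B (S(B, a) = (-14*a - 8*B) + B = -14*a - 7*B)
((131 - 168) + S(13, w(6, 6)))*(146 + 220) = ((131 - 168) + (-14*(3 + 6 + 6) - 7*13))*(146 + 220) = (-37 + (-14*15 - 91))*366 = (-37 + (-210 - 91))*366 = (-37 - 301)*366 = -338*366 = -123708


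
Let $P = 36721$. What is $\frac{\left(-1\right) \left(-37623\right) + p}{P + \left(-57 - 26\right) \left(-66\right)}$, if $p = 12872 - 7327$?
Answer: $\frac{2272}{2221} \approx 1.023$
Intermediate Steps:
$p = 5545$
$\frac{\left(-1\right) \left(-37623\right) + p}{P + \left(-57 - 26\right) \left(-66\right)} = \frac{\left(-1\right) \left(-37623\right) + 5545}{36721 + \left(-57 - 26\right) \left(-66\right)} = \frac{37623 + 5545}{36721 + \left(-57 - 26\right) \left(-66\right)} = \frac{43168}{36721 - -5478} = \frac{43168}{36721 + 5478} = \frac{43168}{42199} = 43168 \cdot \frac{1}{42199} = \frac{2272}{2221}$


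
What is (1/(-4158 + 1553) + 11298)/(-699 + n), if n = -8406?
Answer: -29431289/23718525 ≈ -1.2409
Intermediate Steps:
(1/(-4158 + 1553) + 11298)/(-699 + n) = (1/(-4158 + 1553) + 11298)/(-699 - 8406) = (1/(-2605) + 11298)/(-9105) = (-1/2605 + 11298)*(-1/9105) = (29431289/2605)*(-1/9105) = -29431289/23718525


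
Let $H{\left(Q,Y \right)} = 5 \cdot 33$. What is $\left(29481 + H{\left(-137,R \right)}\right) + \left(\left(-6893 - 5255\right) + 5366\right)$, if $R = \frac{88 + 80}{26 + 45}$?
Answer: $22864$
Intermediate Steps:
$R = \frac{168}{71} \approx 2.3662$
$H{\left(Q,Y \right)} = 165$
$\left(29481 + H{\left(-137,R \right)}\right) + \left(\left(-6893 - 5255\right) + 5366\right) = \left(29481 + 165\right) + \left(\left(-6893 - 5255\right) + 5366\right) = 29646 + \left(-12148 + 5366\right) = 29646 - 6782 = 22864$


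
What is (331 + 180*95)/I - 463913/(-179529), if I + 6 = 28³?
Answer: 13310404697/3939943434 ≈ 3.3783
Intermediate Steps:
I = 21946 (I = -6 + 28³ = -6 + 21952 = 21946)
(331 + 180*95)/I - 463913/(-179529) = (331 + 180*95)/21946 - 463913/(-179529) = (331 + 17100)*(1/21946) - 463913*(-1/179529) = 17431*(1/21946) + 463913/179529 = 17431/21946 + 463913/179529 = 13310404697/3939943434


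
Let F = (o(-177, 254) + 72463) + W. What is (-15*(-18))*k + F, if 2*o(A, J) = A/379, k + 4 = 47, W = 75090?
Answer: 120645377/758 ≈ 1.5916e+5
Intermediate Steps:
k = 43 (k = -4 + 47 = 43)
o(A, J) = A/758 (o(A, J) = (A/379)/2 = A/758)
F = 111844997/758 (F = ((1/758)*(-177) + 72463) + 75090 = (-177/758 + 72463) + 75090 = 54926777/758 + 75090 = 111844997/758 ≈ 1.4755e+5)
(-15*(-18))*k + F = -15*(-18)*43 + 111844997/758 = 270*43 + 111844997/758 = 11610 + 111844997/758 = 120645377/758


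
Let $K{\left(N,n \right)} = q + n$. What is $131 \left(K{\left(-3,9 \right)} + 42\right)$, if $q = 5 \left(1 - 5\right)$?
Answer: $4061$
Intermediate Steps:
$q = -20$ ($q = 5 \left(-4\right) = -20$)
$K{\left(N,n \right)} = -20 + n$
$131 \left(K{\left(-3,9 \right)} + 42\right) = 131 \left(\left(-20 + 9\right) + 42\right) = 131 \left(-11 + 42\right) = 131 \cdot 31 = 4061$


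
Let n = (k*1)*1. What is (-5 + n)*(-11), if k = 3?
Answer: 22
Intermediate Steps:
n = 3 (n = (3*1)*1 = 3*1 = 3)
(-5 + n)*(-11) = (-5 + 3)*(-11) = -2*(-11) = 22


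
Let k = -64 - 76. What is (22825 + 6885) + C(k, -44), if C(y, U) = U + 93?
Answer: 29759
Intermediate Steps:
k = -140
C(y, U) = 93 + U
(22825 + 6885) + C(k, -44) = (22825 + 6885) + (93 - 44) = 29710 + 49 = 29759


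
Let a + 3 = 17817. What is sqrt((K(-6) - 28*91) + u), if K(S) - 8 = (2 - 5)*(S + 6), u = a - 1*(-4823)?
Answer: 3*sqrt(2233) ≈ 141.76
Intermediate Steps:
a = 17814 (a = -3 + 17817 = 17814)
u = 22637 (u = 17814 - 1*(-4823) = 17814 + 4823 = 22637)
K(S) = -10 - 3*S (K(S) = 8 + (2 - 5)*(S + 6) = 8 - 3*(6 + S) = 8 + (-18 - 3*S) = -10 - 3*S)
sqrt((K(-6) - 28*91) + u) = sqrt(((-10 - 3*(-6)) - 28*91) + 22637) = sqrt(((-10 + 18) - 2548) + 22637) = sqrt((8 - 2548) + 22637) = sqrt(-2540 + 22637) = sqrt(20097) = 3*sqrt(2233)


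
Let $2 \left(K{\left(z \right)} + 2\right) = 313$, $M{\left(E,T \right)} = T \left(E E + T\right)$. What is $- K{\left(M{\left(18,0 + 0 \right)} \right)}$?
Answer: $- \frac{309}{2} \approx -154.5$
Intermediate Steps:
$M{\left(E,T \right)} = T \left(T + E^{2}\right)$ ($M{\left(E,T \right)} = T \left(E^{2} + T\right) = T \left(T + E^{2}\right)$)
$K{\left(z \right)} = \frac{309}{2}$ ($K{\left(z \right)} = -2 + \frac{1}{2} \cdot 313 = -2 + \frac{313}{2} = \frac{309}{2}$)
$- K{\left(M{\left(18,0 + 0 \right)} \right)} = \left(-1\right) \frac{309}{2} = - \frac{309}{2}$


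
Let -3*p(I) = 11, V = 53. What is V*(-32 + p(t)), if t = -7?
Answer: -5671/3 ≈ -1890.3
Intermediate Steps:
p(I) = -11/3 (p(I) = -⅓*11 = -11/3)
V*(-32 + p(t)) = 53*(-32 - 11/3) = 53*(-107/3) = -5671/3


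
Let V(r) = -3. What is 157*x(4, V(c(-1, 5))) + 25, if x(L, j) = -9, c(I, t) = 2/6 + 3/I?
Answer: -1388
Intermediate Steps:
c(I, t) = ⅓ + 3/I (c(I, t) = 2*(⅙) + 3/I = ⅓ + 3/I)
157*x(4, V(c(-1, 5))) + 25 = 157*(-9) + 25 = -1413 + 25 = -1388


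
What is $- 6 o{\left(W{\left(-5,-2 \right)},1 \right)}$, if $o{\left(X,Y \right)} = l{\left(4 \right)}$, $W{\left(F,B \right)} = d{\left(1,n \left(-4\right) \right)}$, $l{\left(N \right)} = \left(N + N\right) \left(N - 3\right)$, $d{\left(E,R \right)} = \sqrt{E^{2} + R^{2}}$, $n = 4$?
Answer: $-48$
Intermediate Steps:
$l{\left(N \right)} = 2 N \left(-3 + N\right)$
$W{\left(F,B \right)} = \sqrt{257}$ ($W{\left(F,B \right)} = \sqrt{1^{2} + \left(4 \left(-4\right)\right)^{2}} = \sqrt{1 + \left(-16\right)^{2}} = \sqrt{1 + 256} = \sqrt{257}$)
$o{\left(X,Y \right)} = 8$ ($o{\left(X,Y \right)} = 2 \cdot 4 \left(-3 + 4\right) = 2 \cdot 4 \cdot 1 = 8$)
$- 6 o{\left(W{\left(-5,-2 \right)},1 \right)} = \left(-6\right) 8 = -48$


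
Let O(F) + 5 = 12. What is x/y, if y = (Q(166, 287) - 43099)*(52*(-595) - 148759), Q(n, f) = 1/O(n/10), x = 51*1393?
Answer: 165767/18071250236 ≈ 9.1730e-6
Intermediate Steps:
O(F) = 7 (O(F) = -5 + 12 = 7)
x = 71043
Q(n, f) = 1/7
y = 54213750708/7 (y = (1/7 - 43099)*(52*(-595) - 148759) = -301692*(-30940 - 148759)/7 = -301692/7*(-179699) = 54213750708/7 ≈ 7.7448e+9)
x/y = 71043/(54213750708/7) = 71043*(7/54213750708) = 165767/18071250236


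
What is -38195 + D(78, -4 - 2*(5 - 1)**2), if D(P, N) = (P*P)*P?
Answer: 436357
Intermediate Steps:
D(P, N) = P**3 (D(P, N) = P**2*P = P**3)
-38195 + D(78, -4 - 2*(5 - 1)**2) = -38195 + 78**3 = -38195 + 474552 = 436357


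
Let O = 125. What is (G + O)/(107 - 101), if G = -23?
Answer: 17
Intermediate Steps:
(G + O)/(107 - 101) = (-23 + 125)/(107 - 101) = 102/6 = (⅙)*102 = 17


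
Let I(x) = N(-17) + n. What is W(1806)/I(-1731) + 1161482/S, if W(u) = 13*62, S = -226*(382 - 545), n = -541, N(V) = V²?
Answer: 65750509/2320794 ≈ 28.331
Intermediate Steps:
I(x) = -252 (I(x) = (-17)² - 541 = 289 - 541 = -252)
S = 36838 (S = -226*(-163) = 36838)
W(u) = 806
W(1806)/I(-1731) + 1161482/S = 806/(-252) + 1161482/36838 = 806*(-1/252) + 1161482*(1/36838) = -403/126 + 580741/18419 = 65750509/2320794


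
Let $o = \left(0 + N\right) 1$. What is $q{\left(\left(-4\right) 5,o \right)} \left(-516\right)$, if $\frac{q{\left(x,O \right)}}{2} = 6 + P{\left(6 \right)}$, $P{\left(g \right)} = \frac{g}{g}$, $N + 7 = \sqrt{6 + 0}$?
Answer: $-7224$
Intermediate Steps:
$N = -7 + \sqrt{6}$ ($N = -7 + \sqrt{6 + 0} = -7 + \sqrt{6} \approx -4.5505$)
$o = -7 + \sqrt{6}$ ($o = \left(0 - \left(7 - \sqrt{6}\right)\right) 1 = \left(-7 + \sqrt{6}\right) 1 = -7 + \sqrt{6} \approx -4.5505$)
$P{\left(g \right)} = 1$
$q{\left(x,O \right)} = 14$ ($q{\left(x,O \right)} = 2 \left(6 + 1\right) = 2 \cdot 7 = 14$)
$q{\left(\left(-4\right) 5,o \right)} \left(-516\right) = 14 \left(-516\right) = -7224$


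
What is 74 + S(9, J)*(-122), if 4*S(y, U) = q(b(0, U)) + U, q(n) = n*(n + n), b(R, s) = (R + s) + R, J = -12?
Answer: -8344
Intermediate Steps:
b(R, s) = s + 2*R
q(n) = 2*n² (q(n) = n*(2*n) = 2*n²)
S(y, U) = U²/2 + U/4 (S(y, U) = (2*(U + 2*0)² + U)/4 = (2*(U + 0)² + U)/4 = (2*U² + U)/4 = (U + 2*U²)/4 = U²/2 + U/4)
74 + S(9, J)*(-122) = 74 + ((¼)*(-12)*(1 + 2*(-12)))*(-122) = 74 + ((¼)*(-12)*(1 - 24))*(-122) = 74 + ((¼)*(-12)*(-23))*(-122) = 74 + 69*(-122) = 74 - 8418 = -8344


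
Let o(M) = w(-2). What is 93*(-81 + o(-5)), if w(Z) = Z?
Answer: -7719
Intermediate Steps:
o(M) = -2
93*(-81 + o(-5)) = 93*(-81 - 2) = 93*(-83) = -7719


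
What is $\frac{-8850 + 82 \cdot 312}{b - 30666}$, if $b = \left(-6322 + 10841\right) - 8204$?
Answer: $- \frac{16734}{34351} \approx -0.48715$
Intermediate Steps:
$b = -3685$ ($b = 4519 - 8204 = -3685$)
$\frac{-8850 + 82 \cdot 312}{b - 30666} = \frac{-8850 + 82 \cdot 312}{-3685 - 30666} = \frac{-8850 + 25584}{-34351} = 16734 \left(- \frac{1}{34351}\right) = - \frac{16734}{34351}$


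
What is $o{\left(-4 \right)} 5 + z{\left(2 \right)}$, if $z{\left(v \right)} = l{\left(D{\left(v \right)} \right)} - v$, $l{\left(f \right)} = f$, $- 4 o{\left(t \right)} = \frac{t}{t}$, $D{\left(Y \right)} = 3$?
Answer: $- \frac{1}{4} \approx -0.25$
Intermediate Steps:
$o{\left(t \right)} = - \frac{1}{4}$ ($o{\left(t \right)} = - \frac{t \frac{1}{t}}{4} = \left(- \frac{1}{4}\right) 1 = - \frac{1}{4}$)
$z{\left(v \right)} = 3 - v$
$o{\left(-4 \right)} 5 + z{\left(2 \right)} = \left(- \frac{1}{4}\right) 5 + \left(3 - 2\right) = - \frac{5}{4} + \left(3 - 2\right) = - \frac{5}{4} + 1 = - \frac{1}{4}$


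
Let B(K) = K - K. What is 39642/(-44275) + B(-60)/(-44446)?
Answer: -39642/44275 ≈ -0.89536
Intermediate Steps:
B(K) = 0
39642/(-44275) + B(-60)/(-44446) = 39642/(-44275) + 0/(-44446) = 39642*(-1/44275) + 0*(-1/44446) = -39642/44275 + 0 = -39642/44275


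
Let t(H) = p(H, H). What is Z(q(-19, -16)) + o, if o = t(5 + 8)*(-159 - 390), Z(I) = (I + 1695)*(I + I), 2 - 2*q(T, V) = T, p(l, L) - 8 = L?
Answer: 48573/2 ≈ 24287.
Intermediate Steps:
p(l, L) = 8 + L
q(T, V) = 1 - T/2
t(H) = 8 + H
Z(I) = 2*I*(1695 + I) (Z(I) = (1695 + I)*(2*I) = 2*I*(1695 + I))
o = -11529 (o = (8 + (5 + 8))*(-159 - 390) = (8 + 13)*(-549) = 21*(-549) = -11529)
Z(q(-19, -16)) + o = 2*(1 - ½*(-19))*(1695 + (1 - ½*(-19))) - 11529 = 2*(1 + 19/2)*(1695 + (1 + 19/2)) - 11529 = 2*(21/2)*(1695 + 21/2) - 11529 = 2*(21/2)*(3411/2) - 11529 = 71631/2 - 11529 = 48573/2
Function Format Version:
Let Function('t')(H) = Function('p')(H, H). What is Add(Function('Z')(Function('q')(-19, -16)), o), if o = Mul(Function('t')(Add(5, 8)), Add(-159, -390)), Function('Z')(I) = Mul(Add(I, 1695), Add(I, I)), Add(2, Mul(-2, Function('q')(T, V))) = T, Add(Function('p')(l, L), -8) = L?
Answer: Rational(48573, 2) ≈ 24287.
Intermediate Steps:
Function('p')(l, L) = Add(8, L)
Function('q')(T, V) = Add(1, Mul(Rational(-1, 2), T))
Function('t')(H) = Add(8, H)
Function('Z')(I) = Mul(2, I, Add(1695, I)) (Function('Z')(I) = Mul(Add(1695, I), Mul(2, I)) = Mul(2, I, Add(1695, I)))
o = -11529 (o = Mul(Add(8, Add(5, 8)), Add(-159, -390)) = Mul(Add(8, 13), -549) = Mul(21, -549) = -11529)
Add(Function('Z')(Function('q')(-19, -16)), o) = Add(Mul(2, Add(1, Mul(Rational(-1, 2), -19)), Add(1695, Add(1, Mul(Rational(-1, 2), -19)))), -11529) = Add(Mul(2, Add(1, Rational(19, 2)), Add(1695, Add(1, Rational(19, 2)))), -11529) = Add(Mul(2, Rational(21, 2), Add(1695, Rational(21, 2))), -11529) = Add(Mul(2, Rational(21, 2), Rational(3411, 2)), -11529) = Add(Rational(71631, 2), -11529) = Rational(48573, 2)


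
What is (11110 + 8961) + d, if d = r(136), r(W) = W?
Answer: 20207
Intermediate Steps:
d = 136
(11110 + 8961) + d = (11110 + 8961) + 136 = 20071 + 136 = 20207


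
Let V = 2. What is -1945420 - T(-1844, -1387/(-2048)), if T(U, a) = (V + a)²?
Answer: -8159712950969/4194304 ≈ -1.9454e+6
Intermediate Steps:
T(U, a) = (2 + a)²
-1945420 - T(-1844, -1387/(-2048)) = -1945420 - (2 - 1387/(-2048))² = -1945420 - (2 - 1387*(-1/2048))² = -1945420 - (2 + 1387/2048)² = -1945420 - (5483/2048)² = -1945420 - 1*30063289/4194304 = -1945420 - 30063289/4194304 = -8159712950969/4194304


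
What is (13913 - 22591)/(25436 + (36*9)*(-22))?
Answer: -4339/9154 ≈ -0.47400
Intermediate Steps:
(13913 - 22591)/(25436 + (36*9)*(-22)) = -8678/(25436 + 324*(-22)) = -8678/(25436 - 7128) = -8678/18308 = -8678*1/18308 = -4339/9154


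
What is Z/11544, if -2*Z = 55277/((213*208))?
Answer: -55277/1022890752 ≈ -5.4040e-5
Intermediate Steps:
Z = -55277/88608 (Z = -55277/(2*(213*208)) = -55277/(2*44304) = -1/2*55277/44304 = -55277/88608 ≈ -0.62384)
Z/11544 = -55277/88608/11544 = -55277/88608*1/11544 = -55277/1022890752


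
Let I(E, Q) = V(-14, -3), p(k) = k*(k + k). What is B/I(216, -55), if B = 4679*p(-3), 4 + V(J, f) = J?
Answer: -4679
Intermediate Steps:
p(k) = 2*k² (p(k) = k*(2*k) = 2*k²)
V(J, f) = -4 + J
I(E, Q) = -18 (I(E, Q) = -4 - 14 = -18)
B = 84222 (B = 4679*(2*(-3)²) = 4679*(2*9) = 4679*18 = 84222)
B/I(216, -55) = 84222/(-18) = 84222*(-1/18) = -4679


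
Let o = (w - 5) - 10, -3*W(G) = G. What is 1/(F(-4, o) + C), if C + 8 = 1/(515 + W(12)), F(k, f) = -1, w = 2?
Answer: -511/4598 ≈ -0.11114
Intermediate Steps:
W(G) = -G/3
o = -13 (o = (2 - 5) - 10 = -3 - 10 = -13)
C = -4087/511 (C = -8 + 1/(515 - ⅓*12) = -8 + 1/(515 - 4) = -8 + 1/511 = -4087/511 ≈ -7.9980)
1/(F(-4, o) + C) = 1/(-1 - 4087/511) = 1/(-4598/511) = -511/4598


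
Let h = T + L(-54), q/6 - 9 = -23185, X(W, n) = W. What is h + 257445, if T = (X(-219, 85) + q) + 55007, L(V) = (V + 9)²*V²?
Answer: 6078077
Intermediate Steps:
L(V) = V²*(9 + V)² (L(V) = (9 + V)²*V² = V²*(9 + V)²)
q = -139056 (q = 54 + 6*(-23185) = 54 - 139110 = -139056)
T = -84268 (T = (-219 - 139056) + 55007 = -139275 + 55007 = -84268)
h = 5820632 (h = -84268 + (-54)²*(9 - 54)² = -84268 + 2916*(-45)² = -84268 + 2916*2025 = -84268 + 5904900 = 5820632)
h + 257445 = 5820632 + 257445 = 6078077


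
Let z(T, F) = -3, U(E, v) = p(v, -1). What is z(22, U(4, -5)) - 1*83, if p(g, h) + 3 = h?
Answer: -86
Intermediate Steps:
p(g, h) = -3 + h
U(E, v) = -4 (U(E, v) = -3 - 1 = -4)
z(22, U(4, -5)) - 1*83 = -3 - 1*83 = -3 - 83 = -86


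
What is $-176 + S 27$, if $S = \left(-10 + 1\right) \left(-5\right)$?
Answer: $1039$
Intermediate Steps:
$S = 45$ ($S = \left(-9\right) \left(-5\right) = 45$)
$-176 + S 27 = -176 + 45 \cdot 27 = -176 + 1215 = 1039$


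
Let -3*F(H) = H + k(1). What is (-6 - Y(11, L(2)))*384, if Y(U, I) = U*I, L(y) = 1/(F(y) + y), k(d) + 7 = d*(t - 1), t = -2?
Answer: -22464/7 ≈ -3209.1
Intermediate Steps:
k(d) = -7 - 3*d (k(d) = -7 + d*(-2 - 1) = -7 + d*(-3) = -7 - 3*d)
F(H) = 10/3 - H/3 (F(H) = -(H + (-7 - 3*1))/3 = -(H + (-7 - 3))/3 = -(H - 10)/3 = -(-10 + H)/3 = 10/3 - H/3)
L(y) = 1/(10/3 + 2*y/3) (L(y) = 1/((10/3 - y/3) + y) = 1/(10/3 + 2*y/3))
Y(U, I) = I*U
(-6 - Y(11, L(2)))*384 = (-6 - 3/(2*(5 + 2))*11)*384 = (-6 - (3/2)/7*11)*384 = (-6 - (3/2)*(⅐)*11)*384 = (-6 - 3*11/14)*384 = (-6 - 1*33/14)*384 = (-6 - 33/14)*384 = -117/14*384 = -22464/7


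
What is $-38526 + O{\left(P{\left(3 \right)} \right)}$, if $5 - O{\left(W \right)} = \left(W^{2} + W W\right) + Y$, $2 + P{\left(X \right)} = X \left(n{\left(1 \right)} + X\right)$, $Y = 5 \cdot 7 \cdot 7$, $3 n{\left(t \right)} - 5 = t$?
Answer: $-39104$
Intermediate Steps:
$n{\left(t \right)} = \frac{5}{3} + \frac{t}{3}$
$Y = 245$ ($Y = 35 \cdot 7 = 245$)
$P{\left(X \right)} = -2 + X \left(2 + X\right)$ ($P{\left(X \right)} = -2 + X \left(\left(\frac{5}{3} + \frac{1}{3} \cdot 1\right) + X\right) = -2 + X \left(\left(\frac{5}{3} + \frac{1}{3}\right) + X\right) = -2 + X \left(2 + X\right)$)
$O{\left(W \right)} = -240 - 2 W^{2}$ ($O{\left(W \right)} = 5 - \left(\left(W^{2} + W W\right) + 245\right) = 5 - \left(\left(W^{2} + W^{2}\right) + 245\right) = 5 - \left(2 W^{2} + 245\right) = 5 - \left(245 + 2 W^{2}\right) = -240 - 2 W^{2}$)
$-38526 + O{\left(P{\left(3 \right)} \right)} = -38526 - \left(240 + 2 \left(-2 + 3^{2} + 2 \cdot 3\right)^{2}\right) = -38526 - \left(240 + 2 \left(-2 + 9 + 6\right)^{2}\right) = -38526 - \left(240 + 2 \cdot 13^{2}\right) = -38526 - 578 = -39104$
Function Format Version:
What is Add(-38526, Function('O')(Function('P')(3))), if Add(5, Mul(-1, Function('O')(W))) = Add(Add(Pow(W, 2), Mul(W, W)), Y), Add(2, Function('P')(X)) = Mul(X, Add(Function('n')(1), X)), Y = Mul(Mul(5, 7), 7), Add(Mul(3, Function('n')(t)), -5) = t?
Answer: -39104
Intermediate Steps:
Function('n')(t) = Add(Rational(5, 3), Mul(Rational(1, 3), t))
Y = 245 (Y = Mul(35, 7) = 245)
Function('P')(X) = Add(-2, Mul(X, Add(2, X))) (Function('P')(X) = Add(-2, Mul(X, Add(Add(Rational(5, 3), Mul(Rational(1, 3), 1)), X))) = Add(-2, Mul(X, Add(Add(Rational(5, 3), Rational(1, 3)), X))) = Add(-2, Mul(X, Add(2, X))))
Function('O')(W) = Add(-240, Mul(-2, Pow(W, 2))) (Function('O')(W) = Add(5, Mul(-1, Add(Add(Pow(W, 2), Mul(W, W)), 245))) = Add(5, Mul(-1, Add(Add(Pow(W, 2), Pow(W, 2)), 245))) = Add(5, Mul(-1, Add(Mul(2, Pow(W, 2)), 245))) = Add(5, Mul(-1, Add(245, Mul(2, Pow(W, 2))))) = Add(5, Add(-245, Mul(-2, Pow(W, 2)))) = Add(-240, Mul(-2, Pow(W, 2))))
Add(-38526, Function('O')(Function('P')(3))) = Add(-38526, Add(-240, Mul(-2, Pow(Add(-2, Pow(3, 2), Mul(2, 3)), 2)))) = Add(-38526, Add(-240, Mul(-2, Pow(Add(-2, 9, 6), 2)))) = Add(-38526, Add(-240, Mul(-2, Pow(13, 2)))) = Add(-38526, Add(-240, Mul(-2, 169))) = Add(-38526, Add(-240, -338)) = Add(-38526, -578) = -39104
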